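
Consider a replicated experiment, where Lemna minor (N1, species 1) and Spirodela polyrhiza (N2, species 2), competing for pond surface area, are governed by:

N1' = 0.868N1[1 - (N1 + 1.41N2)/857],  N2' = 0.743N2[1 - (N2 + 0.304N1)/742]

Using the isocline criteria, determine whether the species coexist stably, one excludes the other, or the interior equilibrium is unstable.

species 2 excludes species 1

Compare the nullcline intercepts: K1/α12 = 857/1.41 = 608 < K2 = 742; K2/α21 = 742/0.304 = 2440 > K1 = 857.
Since the inequalities point opposite ways, species 2 can invade but species 1 cannot.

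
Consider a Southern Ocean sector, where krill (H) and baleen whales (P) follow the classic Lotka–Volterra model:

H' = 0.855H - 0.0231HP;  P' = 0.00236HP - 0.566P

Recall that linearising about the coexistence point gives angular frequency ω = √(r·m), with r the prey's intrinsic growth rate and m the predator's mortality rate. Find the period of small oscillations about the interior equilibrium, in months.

T ≈ 9.03 months

Here r = 0.855 and m = 0.566, so r·m = 0.484.
ω = √0.484 = 0.696 per month, hence T = 2π/ω ≈ 9.03 months.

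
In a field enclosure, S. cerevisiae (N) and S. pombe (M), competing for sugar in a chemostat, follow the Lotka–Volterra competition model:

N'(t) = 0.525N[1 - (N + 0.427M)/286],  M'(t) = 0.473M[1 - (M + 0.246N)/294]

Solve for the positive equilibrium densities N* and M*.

Setting both brackets to zero gives the nullclines N + 0.427M = 286 and 0.246N + M = 294.
Substituting M = 294 - 0.246N into the first: N(1 - 0.427·0.246) = 286 - 0.427·294.
So N* = 160/0.895 = 179, and then M* = 294 - 0.246·179 = 250.

N* ≈ 179, M* ≈ 250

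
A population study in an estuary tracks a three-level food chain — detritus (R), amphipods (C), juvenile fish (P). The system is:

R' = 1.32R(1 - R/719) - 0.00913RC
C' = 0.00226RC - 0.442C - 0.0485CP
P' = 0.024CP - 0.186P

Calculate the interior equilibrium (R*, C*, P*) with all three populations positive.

From dP/dt = 0: 0.024C* = 0.186, so C* = 7.75.
From dR/dt = 0: 1.32(1 - R*/719) = 0.00913·7.75, giving R* = 719·(1 - 0.0536) = 680.
From dC/dt = 0: 0.00226·680 - 0.442 = 0.0485P*, so P* = 1.1/0.0485 = 22.6.

R* ≈ 680, C* ≈ 7.75, P* ≈ 22.6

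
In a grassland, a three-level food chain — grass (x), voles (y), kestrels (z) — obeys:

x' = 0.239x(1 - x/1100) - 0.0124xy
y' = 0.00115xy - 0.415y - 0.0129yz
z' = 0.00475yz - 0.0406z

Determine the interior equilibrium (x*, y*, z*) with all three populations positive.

x* ≈ 612, y* ≈ 8.55, z* ≈ 22.4

From dz/dt = 0: 0.00475y* = 0.0406, so y* = 8.55.
From dx/dt = 0: 0.239(1 - x*/1100) = 0.0124·8.55, giving x* = 1100·(1 - 0.443) = 612.
From dy/dt = 0: 0.00115·612 - 0.415 = 0.0129z*, so z* = 0.289/0.0129 = 22.4.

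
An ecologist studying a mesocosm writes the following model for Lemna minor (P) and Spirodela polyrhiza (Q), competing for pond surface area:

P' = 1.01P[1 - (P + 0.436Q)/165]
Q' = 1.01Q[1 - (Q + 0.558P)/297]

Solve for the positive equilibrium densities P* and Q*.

P* ≈ 46.9, Q* ≈ 271

Setting both brackets to zero gives the nullclines P + 0.436Q = 165 and 0.558P + Q = 297.
Substituting Q = 297 - 0.558P into the first: P(1 - 0.436·0.558) = 165 - 0.436·297.
So P* = 35.5/0.757 = 46.9, and then Q* = 297 - 0.558·46.9 = 271.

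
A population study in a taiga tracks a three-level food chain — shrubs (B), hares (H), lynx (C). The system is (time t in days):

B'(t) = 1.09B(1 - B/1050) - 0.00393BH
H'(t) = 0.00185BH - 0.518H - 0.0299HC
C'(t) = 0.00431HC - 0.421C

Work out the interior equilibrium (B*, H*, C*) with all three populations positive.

From dC/dt = 0: 0.00431H* = 0.421, so H* = 97.7.
From dB/dt = 0: 1.09(1 - B*/1050) = 0.00393·97.7, giving B* = 1050·(1 - 0.352) = 680.
From dH/dt = 0: 0.00185·680 - 0.518 = 0.0299C*, so C* = 0.74/0.0299 = 24.8.

B* ≈ 680, H* ≈ 97.7, C* ≈ 24.8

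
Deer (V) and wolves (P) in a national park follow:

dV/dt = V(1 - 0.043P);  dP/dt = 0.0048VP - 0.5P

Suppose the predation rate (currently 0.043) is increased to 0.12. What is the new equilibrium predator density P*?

P* ≈ 8.33

At the interior fixed point, setting dV/dt = 0 with V > 0 fixes P* = (prey growth rate)/(VP coefficient) — independent of the other coefficients.
With the change, P* = 1/0.12 = 8.33; it falls from 23.3.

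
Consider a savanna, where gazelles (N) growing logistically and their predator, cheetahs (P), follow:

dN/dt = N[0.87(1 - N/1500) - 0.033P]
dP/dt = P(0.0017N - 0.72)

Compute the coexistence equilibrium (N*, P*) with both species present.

N* ≈ 424, P* ≈ 18.9

From dP/dt = 0 with P > 0: 0.0017N* = 0.72, so N* = 424.
Substitute into dN/dt = 0: 0.87(1 - 424/1500) = 0.033P*.
The bracket is 0.718, giving P* = 0.624/0.033 = 18.9.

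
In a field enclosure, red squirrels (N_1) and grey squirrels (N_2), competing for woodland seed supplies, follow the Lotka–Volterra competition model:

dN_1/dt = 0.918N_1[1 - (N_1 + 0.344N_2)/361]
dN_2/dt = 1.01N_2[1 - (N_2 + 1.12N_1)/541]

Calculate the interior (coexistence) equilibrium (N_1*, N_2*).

N_1* ≈ 285, N_2* ≈ 222

Setting both brackets to zero gives the nullclines N_1 + 0.344N_2 = 361 and 1.12N_1 + N_2 = 541.
Substituting N_2 = 541 - 1.12N_1 into the first: N_1(1 - 0.344·1.12) = 361 - 0.344·541.
So N_1* = 175/0.615 = 285, and then N_2* = 541 - 1.12·285 = 222.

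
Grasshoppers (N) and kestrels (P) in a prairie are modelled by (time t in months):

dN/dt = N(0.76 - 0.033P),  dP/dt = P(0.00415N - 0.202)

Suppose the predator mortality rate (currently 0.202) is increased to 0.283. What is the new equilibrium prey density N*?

At the interior fixed point, setting dP/dt = 0 with P > 0 fixes N* = (predator death rate)/(NP coefficient) — independent of the other coefficients.
With the change, N* = 0.283/0.00415 = 68.2; it rises from 48.7.

N* ≈ 68.2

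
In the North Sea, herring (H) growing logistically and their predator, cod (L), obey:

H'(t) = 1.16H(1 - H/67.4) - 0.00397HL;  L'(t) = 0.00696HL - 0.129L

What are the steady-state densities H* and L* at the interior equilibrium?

H* ≈ 18.5, L* ≈ 212

From dL/dt = 0 with L > 0: 0.00696H* = 0.129, so H* = 18.5.
Substitute into dH/dt = 0: 1.16(1 - 18.5/67.4) = 0.00397L*.
The bracket is 0.725, giving L* = 0.841/0.00397 = 212.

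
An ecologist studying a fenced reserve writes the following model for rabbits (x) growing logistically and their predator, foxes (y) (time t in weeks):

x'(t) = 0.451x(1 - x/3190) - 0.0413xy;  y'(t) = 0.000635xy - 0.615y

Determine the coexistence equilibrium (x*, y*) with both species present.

x* ≈ 969, y* ≈ 7.6

From dy/dt = 0 with y > 0: 0.000635x* = 0.615, so x* = 969.
Substitute into dx/dt = 0: 0.451(1 - 969/3190) = 0.0413y*.
The bracket is 0.696, giving y* = 0.314/0.0413 = 7.6.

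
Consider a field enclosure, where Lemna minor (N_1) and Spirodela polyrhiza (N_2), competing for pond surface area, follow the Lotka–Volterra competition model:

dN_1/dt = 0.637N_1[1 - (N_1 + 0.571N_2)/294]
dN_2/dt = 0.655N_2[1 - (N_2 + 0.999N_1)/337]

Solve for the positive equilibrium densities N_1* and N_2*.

Setting both brackets to zero gives the nullclines N_1 + 0.571N_2 = 294 and 0.999N_1 + N_2 = 337.
Substituting N_2 = 337 - 0.999N_1 into the first: N_1(1 - 0.571·0.999) = 294 - 0.571·337.
So N_1* = 102/0.43 = 236, and then N_2* = 337 - 0.999·236 = 101.

N_1* ≈ 236, N_2* ≈ 101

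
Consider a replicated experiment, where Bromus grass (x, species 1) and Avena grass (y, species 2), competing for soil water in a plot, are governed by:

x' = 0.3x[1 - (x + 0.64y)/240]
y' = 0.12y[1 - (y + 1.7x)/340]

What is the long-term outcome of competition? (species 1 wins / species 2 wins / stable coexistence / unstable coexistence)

Compare the nullcline intercepts: K1/α12 = 240/0.64 = 375 > K2 = 340; K2/α21 = 340/1.7 = 200 < K1 = 240.
Since the inequalities point opposite ways, species 1 can invade but species 2 cannot.

species 1 excludes species 2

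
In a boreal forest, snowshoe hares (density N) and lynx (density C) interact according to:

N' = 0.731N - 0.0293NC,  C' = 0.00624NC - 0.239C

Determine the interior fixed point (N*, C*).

N* ≈ 38.3, C* ≈ 24.9

Set dC/dt = 0 with C > 0: 0.00624N - 0.239 = 0, so N* = 0.239/0.00624 = 38.3.
Set dN/dt = 0 with N > 0: 0.731 - 0.0293C = 0, so C* = 0.731/0.0293 = 24.9.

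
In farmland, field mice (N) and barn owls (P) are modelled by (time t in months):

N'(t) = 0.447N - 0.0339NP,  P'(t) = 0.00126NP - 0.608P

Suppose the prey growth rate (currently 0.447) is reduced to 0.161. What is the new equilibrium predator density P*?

At the interior fixed point, setting dN/dt = 0 with N > 0 fixes P* = (prey growth rate)/(NP coefficient) — independent of the other coefficients.
With the change, P* = 0.161/0.0339 = 4.75; it falls from 13.2.

P* ≈ 4.75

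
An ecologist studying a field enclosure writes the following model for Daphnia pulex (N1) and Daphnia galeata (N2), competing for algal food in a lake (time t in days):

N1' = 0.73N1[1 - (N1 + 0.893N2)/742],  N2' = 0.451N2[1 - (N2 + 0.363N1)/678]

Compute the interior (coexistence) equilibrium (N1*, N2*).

N1* ≈ 202, N2* ≈ 605

Setting both brackets to zero gives the nullclines N1 + 0.893N2 = 742 and 0.363N1 + N2 = 678.
Substituting N2 = 678 - 0.363N1 into the first: N1(1 - 0.893·0.363) = 742 - 0.893·678.
So N1* = 137/0.676 = 202, and then N2* = 678 - 0.363·202 = 605.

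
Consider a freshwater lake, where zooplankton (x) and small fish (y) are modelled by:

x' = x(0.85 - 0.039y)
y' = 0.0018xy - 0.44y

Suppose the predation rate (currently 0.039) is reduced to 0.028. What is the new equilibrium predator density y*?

At the interior fixed point, setting dx/dt = 0 with x > 0 fixes y* = (prey growth rate)/(xy coefficient) — independent of the other coefficients.
With the change, y* = 0.85/0.028 = 30.4; it rises from 21.8.

y* ≈ 30.4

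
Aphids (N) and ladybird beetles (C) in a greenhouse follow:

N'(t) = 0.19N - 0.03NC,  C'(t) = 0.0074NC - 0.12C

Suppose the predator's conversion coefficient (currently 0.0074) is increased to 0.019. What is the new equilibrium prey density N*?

At the interior fixed point, setting dC/dt = 0 with C > 0 fixes N* = (predator death rate)/(NC coefficient) — independent of the other coefficients.
With the change, N* = 0.12/0.019 = 6.32; it falls from 16.2.

N* ≈ 6.32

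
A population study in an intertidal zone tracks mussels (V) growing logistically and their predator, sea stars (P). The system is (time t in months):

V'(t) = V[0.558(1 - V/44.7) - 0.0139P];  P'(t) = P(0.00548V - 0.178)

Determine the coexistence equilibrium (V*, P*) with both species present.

V* ≈ 32.5, P* ≈ 11

From dP/dt = 0 with P > 0: 0.00548V* = 0.178, so V* = 32.5.
Substitute into dV/dt = 0: 0.558(1 - 32.5/44.7) = 0.0139P*.
The bracket is 0.273, giving P* = 0.153/0.0139 = 11.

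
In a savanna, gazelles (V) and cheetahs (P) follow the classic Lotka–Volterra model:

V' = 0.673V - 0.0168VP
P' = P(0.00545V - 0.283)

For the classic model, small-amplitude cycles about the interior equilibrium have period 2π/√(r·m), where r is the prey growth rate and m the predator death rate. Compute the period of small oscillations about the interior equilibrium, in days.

Here r = 0.673 and m = 0.283, so r·m = 0.19.
ω = √0.19 = 0.436 per day, hence T = 2π/ω ≈ 14.4 days.

T ≈ 14.4 days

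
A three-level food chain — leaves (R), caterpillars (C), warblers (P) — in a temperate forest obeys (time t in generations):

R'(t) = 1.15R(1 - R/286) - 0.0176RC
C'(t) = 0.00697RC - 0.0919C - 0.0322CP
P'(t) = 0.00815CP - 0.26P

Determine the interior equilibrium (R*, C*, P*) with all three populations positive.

From dP/dt = 0: 0.00815C* = 0.26, so C* = 31.9.
From dR/dt = 0: 1.15(1 - R*/286) = 0.0176·31.9, giving R* = 286·(1 - 0.488) = 146.
From dC/dt = 0: 0.00697·146 - 0.0919 = 0.0322P*, so P* = 0.928/0.0322 = 28.8.

R* ≈ 146, C* ≈ 31.9, P* ≈ 28.8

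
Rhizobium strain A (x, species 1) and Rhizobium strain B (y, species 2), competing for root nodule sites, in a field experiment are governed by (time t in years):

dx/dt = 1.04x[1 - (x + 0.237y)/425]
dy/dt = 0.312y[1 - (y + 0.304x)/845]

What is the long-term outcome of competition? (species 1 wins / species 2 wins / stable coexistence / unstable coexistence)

stable coexistence

Compare the nullcline intercepts: K1/α12 = 425/0.237 = 1790 > K2 = 845; K2/α21 = 845/0.304 = 2780 > K1 = 425.
Since both inequalities hold, each species can invade when rare, so the interior equilibrium is stable.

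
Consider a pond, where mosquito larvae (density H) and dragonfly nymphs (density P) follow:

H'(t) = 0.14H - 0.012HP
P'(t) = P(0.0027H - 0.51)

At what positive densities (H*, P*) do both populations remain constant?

Set dP/dt = 0 with P > 0: 0.0027H - 0.51 = 0, so H* = 0.51/0.0027 = 189.
Set dH/dt = 0 with H > 0: 0.14 - 0.012P = 0, so P* = 0.14/0.012 = 11.7.

H* ≈ 189, P* ≈ 11.7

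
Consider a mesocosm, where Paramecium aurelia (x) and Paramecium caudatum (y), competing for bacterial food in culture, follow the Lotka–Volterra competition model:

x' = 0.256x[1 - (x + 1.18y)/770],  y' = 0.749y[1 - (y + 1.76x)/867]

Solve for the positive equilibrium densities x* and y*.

Setting both brackets to zero gives the nullclines x + 1.18y = 770 and 1.76x + y = 867.
Substituting y = 867 - 1.76x into the first: x(1 - 1.18·1.76) = 770 - 1.18·867.
So x* = -253/-1.08 = 235, and then y* = 867 - 1.76·235 = 453.

x* ≈ 235, y* ≈ 453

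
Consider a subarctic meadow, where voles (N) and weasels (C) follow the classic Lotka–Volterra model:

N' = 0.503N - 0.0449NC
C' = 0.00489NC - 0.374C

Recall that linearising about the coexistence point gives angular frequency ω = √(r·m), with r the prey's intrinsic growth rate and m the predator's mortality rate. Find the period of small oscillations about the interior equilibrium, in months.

T ≈ 14.5 months

Here r = 0.503 and m = 0.374, so r·m = 0.188.
ω = √0.188 = 0.434 per month, hence T = 2π/ω ≈ 14.5 months.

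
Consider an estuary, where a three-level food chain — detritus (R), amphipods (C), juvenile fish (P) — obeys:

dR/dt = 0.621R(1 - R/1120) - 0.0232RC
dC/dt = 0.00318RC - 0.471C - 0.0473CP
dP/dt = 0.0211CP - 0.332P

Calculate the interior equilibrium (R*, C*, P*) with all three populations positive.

From dP/dt = 0: 0.0211C* = 0.332, so C* = 15.7.
From dR/dt = 0: 0.621(1 - R*/1120) = 0.0232·15.7, giving R* = 1120·(1 - 0.588) = 462.
From dC/dt = 0: 0.00318·462 - 0.471 = 0.0473P*, so P* = 0.997/0.0473 = 21.1.

R* ≈ 462, C* ≈ 15.7, P* ≈ 21.1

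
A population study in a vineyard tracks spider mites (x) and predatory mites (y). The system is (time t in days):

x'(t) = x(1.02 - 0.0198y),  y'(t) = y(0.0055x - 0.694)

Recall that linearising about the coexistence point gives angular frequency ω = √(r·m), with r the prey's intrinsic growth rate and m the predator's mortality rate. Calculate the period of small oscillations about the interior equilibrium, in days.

Here r = 1.02 and m = 0.694, so r·m = 0.708.
ω = √0.708 = 0.841 per day, hence T = 2π/ω ≈ 7.47 days.

T ≈ 7.47 days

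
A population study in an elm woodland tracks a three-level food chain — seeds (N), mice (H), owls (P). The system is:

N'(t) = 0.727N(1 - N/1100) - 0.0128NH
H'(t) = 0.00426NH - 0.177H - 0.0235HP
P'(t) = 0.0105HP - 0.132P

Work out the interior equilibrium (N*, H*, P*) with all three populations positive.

From dP/dt = 0: 0.0105H* = 0.132, so H* = 12.6.
From dN/dt = 0: 0.727(1 - N*/1100) = 0.0128·12.6, giving N* = 1100·(1 - 0.221) = 857.
From dH/dt = 0: 0.00426·857 - 0.177 = 0.0235P*, so P* = 3.47/0.0235 = 148.

N* ≈ 857, H* ≈ 12.6, P* ≈ 148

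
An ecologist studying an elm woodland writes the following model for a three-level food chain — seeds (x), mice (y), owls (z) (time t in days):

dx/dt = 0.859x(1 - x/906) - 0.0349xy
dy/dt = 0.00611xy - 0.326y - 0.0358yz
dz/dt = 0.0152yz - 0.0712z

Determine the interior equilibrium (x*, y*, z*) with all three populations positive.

x* ≈ 734, y* ≈ 4.68, z* ≈ 116

From dz/dt = 0: 0.0152y* = 0.0712, so y* = 4.68.
From dx/dt = 0: 0.859(1 - x*/906) = 0.0349·4.68, giving x* = 906·(1 - 0.19) = 734.
From dy/dt = 0: 0.00611·734 - 0.326 = 0.0358z*, so z* = 4.16/0.0358 = 116.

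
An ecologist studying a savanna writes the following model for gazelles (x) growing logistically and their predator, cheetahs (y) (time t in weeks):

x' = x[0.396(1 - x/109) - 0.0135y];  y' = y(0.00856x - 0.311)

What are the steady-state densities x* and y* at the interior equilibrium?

x* ≈ 36.3, y* ≈ 19.6

From dy/dt = 0 with y > 0: 0.00856x* = 0.311, so x* = 36.3.
Substitute into dx/dt = 0: 0.396(1 - 36.3/109) = 0.0135y*.
The bracket is 0.667, giving y* = 0.264/0.0135 = 19.6.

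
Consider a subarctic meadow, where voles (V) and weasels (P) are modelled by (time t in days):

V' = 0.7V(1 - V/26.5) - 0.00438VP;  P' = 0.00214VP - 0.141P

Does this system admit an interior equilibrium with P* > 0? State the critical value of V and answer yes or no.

The predator equation gives dP/dt > 0 only when V > 0.141/0.00214 = 65.9.
Without the predator, V → K = 26.5. Since 26.5 < 65.9, the predator cannot invade.

Threshold V = 65.9; K < 65.9, so no, the predator goes extinct.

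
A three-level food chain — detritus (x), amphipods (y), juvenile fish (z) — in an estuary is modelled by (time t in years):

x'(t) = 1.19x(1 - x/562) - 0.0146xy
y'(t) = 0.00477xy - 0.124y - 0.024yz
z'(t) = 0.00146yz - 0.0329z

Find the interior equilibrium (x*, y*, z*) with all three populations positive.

x* ≈ 407, y* ≈ 22.5, z* ≈ 75.6

From dz/dt = 0: 0.00146y* = 0.0329, so y* = 22.5.
From dx/dt = 0: 1.19(1 - x*/562) = 0.0146·22.5, giving x* = 562·(1 - 0.276) = 407.
From dy/dt = 0: 0.00477·407 - 0.124 = 0.024z*, so z* = 1.82/0.024 = 75.6.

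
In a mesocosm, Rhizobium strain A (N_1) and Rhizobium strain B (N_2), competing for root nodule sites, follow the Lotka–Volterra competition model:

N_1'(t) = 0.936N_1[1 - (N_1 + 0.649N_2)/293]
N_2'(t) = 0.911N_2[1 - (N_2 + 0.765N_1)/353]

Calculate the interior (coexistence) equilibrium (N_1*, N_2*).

Setting both brackets to zero gives the nullclines N_1 + 0.649N_2 = 293 and 0.765N_1 + N_2 = 353.
Substituting N_2 = 353 - 0.765N_1 into the first: N_1(1 - 0.649·0.765) = 293 - 0.649·353.
So N_1* = 63.9/0.504 = 127, and then N_2* = 353 - 0.765·127 = 256.

N_1* ≈ 127, N_2* ≈ 256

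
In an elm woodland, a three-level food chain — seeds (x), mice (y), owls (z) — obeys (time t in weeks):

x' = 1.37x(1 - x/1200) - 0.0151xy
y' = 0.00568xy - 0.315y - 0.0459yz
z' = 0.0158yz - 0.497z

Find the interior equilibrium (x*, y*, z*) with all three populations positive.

x* ≈ 784, y* ≈ 31.5, z* ≈ 90.1

From dz/dt = 0: 0.0158y* = 0.497, so y* = 31.5.
From dx/dt = 0: 1.37(1 - x*/1200) = 0.0151·31.5, giving x* = 1200·(1 - 0.347) = 784.
From dy/dt = 0: 0.00568·784 - 0.315 = 0.0459z*, so z* = 4.14/0.0459 = 90.1.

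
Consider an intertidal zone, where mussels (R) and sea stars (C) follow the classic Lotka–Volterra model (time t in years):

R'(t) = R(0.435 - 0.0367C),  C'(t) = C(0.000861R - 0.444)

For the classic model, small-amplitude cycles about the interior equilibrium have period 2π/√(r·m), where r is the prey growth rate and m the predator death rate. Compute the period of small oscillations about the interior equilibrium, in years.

T ≈ 14.3 years

Here r = 0.435 and m = 0.444, so r·m = 0.193.
ω = √0.193 = 0.439 per year, hence T = 2π/ω ≈ 14.3 years.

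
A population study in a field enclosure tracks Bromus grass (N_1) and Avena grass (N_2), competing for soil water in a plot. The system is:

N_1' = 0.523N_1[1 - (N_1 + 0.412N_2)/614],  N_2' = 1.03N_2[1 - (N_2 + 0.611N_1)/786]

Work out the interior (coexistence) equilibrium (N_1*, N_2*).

Setting both brackets to zero gives the nullclines N_1 + 0.412N_2 = 614 and 0.611N_1 + N_2 = 786.
Substituting N_2 = 786 - 0.611N_1 into the first: N_1(1 - 0.412·0.611) = 614 - 0.412·786.
So N_1* = 290/0.748 = 388, and then N_2* = 786 - 0.611·388 = 549.

N_1* ≈ 388, N_2* ≈ 549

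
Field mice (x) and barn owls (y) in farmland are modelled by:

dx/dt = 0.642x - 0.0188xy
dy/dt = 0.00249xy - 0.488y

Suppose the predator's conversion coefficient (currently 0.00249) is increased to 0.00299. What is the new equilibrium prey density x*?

x* ≈ 163

At the interior fixed point, setting dy/dt = 0 with y > 0 fixes x* = (predator death rate)/(xy coefficient) — independent of the other coefficients.
With the change, x* = 0.488/0.00299 = 163; it falls from 196.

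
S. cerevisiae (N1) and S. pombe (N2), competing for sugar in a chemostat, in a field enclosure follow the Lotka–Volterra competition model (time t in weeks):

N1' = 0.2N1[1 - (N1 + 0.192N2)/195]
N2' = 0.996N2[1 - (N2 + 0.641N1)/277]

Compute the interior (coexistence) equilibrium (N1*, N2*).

N1* ≈ 162, N2* ≈ 173

Setting both brackets to zero gives the nullclines N1 + 0.192N2 = 195 and 0.641N1 + N2 = 277.
Substituting N2 = 277 - 0.641N1 into the first: N1(1 - 0.192·0.641) = 195 - 0.192·277.
So N1* = 142/0.877 = 162, and then N2* = 277 - 0.641·162 = 173.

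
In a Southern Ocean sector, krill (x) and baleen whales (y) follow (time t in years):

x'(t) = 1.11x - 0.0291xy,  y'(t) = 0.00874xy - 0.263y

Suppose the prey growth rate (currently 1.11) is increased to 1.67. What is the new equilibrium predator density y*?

At the interior fixed point, setting dx/dt = 0 with x > 0 fixes y* = (prey growth rate)/(xy coefficient) — independent of the other coefficients.
With the change, y* = 1.67/0.0291 = 57.4; it rises from 38.1.

y* ≈ 57.4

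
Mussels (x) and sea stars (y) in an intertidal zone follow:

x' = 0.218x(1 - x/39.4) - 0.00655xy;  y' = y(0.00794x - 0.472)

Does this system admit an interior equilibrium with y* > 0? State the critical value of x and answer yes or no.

The predator equation gives dy/dt > 0 only when x > 0.472/0.00794 = 59.4.
Without the predator, x → K = 39.4. Since 39.4 < 59.4, the predator cannot invade.

Threshold x = 59.4; K < 59.4, so no, the predator goes extinct.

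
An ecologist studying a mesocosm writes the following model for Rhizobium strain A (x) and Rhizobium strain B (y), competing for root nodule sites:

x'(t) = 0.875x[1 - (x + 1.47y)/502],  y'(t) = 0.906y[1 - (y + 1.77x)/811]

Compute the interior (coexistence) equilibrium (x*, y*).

Setting both brackets to zero gives the nullclines x + 1.47y = 502 and 1.77x + y = 811.
Substituting y = 811 - 1.77x into the first: x(1 - 1.47·1.77) = 502 - 1.47·811.
So x* = -690/-1.6 = 431, and then y* = 811 - 1.77·431 = 48.4.

x* ≈ 431, y* ≈ 48.4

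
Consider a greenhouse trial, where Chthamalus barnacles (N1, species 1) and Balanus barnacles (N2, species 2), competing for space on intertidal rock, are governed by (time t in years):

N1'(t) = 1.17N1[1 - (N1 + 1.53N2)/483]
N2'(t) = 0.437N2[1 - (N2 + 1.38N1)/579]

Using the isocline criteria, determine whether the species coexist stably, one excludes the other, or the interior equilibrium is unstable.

unstable coexistence (outcome depends on initial conditions)

Compare the nullcline intercepts: K1/α12 = 483/1.53 = 316 < K2 = 579; K2/α21 = 579/1.38 = 420 < K1 = 483.
Since both are reversed, neither can invade when rare; the interior point is a saddle.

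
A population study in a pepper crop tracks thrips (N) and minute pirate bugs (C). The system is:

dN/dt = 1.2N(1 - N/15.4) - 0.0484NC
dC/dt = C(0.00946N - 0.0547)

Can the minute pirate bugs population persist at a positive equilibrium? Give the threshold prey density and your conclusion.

Threshold N = 5.78; K > 5.78, so yes, the predator persists.

The predator equation gives dC/dt > 0 only when N > 0.0547/0.00946 = 5.78.
Without the predator, N → K = 15.4. Since 15.4 > 5.78, the predator can invade and persist.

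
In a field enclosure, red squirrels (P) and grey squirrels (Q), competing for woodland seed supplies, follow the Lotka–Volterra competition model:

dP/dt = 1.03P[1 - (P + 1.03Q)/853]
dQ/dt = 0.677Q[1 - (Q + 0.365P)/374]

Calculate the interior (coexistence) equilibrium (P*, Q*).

P* ≈ 750, Q* ≈ 100

Setting both brackets to zero gives the nullclines P + 1.03Q = 853 and 0.365P + Q = 374.
Substituting Q = 374 - 0.365P into the first: P(1 - 1.03·0.365) = 853 - 1.03·374.
So P* = 468/0.624 = 750, and then Q* = 374 - 0.365·750 = 100.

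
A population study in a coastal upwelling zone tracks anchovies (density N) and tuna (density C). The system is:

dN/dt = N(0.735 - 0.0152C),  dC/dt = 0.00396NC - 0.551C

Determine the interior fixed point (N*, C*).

Set dC/dt = 0 with C > 0: 0.00396N - 0.551 = 0, so N* = 0.551/0.00396 = 139.
Set dN/dt = 0 with N > 0: 0.735 - 0.0152C = 0, so C* = 0.735/0.0152 = 48.4.

N* ≈ 139, C* ≈ 48.4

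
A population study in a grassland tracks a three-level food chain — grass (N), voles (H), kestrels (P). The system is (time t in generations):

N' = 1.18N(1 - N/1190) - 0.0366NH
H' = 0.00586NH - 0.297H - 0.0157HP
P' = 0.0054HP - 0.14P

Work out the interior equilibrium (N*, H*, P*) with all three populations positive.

N* ≈ 233, H* ≈ 25.9, P* ≈ 68.1

From dP/dt = 0: 0.0054H* = 0.14, so H* = 25.9.
From dN/dt = 0: 1.18(1 - N*/1190) = 0.0366·25.9, giving N* = 1190·(1 - 0.804) = 233.
From dH/dt = 0: 0.00586·233 - 0.297 = 0.0157P*, so P* = 1.07/0.0157 = 68.1.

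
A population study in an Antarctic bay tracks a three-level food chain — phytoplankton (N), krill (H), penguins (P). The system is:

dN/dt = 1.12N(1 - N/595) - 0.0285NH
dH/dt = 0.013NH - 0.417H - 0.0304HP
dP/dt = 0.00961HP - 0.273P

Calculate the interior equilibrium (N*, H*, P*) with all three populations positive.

From dP/dt = 0: 0.00961H* = 0.273, so H* = 28.4.
From dN/dt = 0: 1.12(1 - N*/595) = 0.0285·28.4, giving N* = 595·(1 - 0.723) = 165.
From dH/dt = 0: 0.013·165 - 0.417 = 0.0304P*, so P* = 1.73/0.0304 = 56.8.

N* ≈ 165, H* ≈ 28.4, P* ≈ 56.8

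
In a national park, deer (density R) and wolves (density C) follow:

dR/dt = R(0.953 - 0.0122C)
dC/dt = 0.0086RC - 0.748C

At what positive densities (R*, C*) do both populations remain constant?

R* ≈ 87, C* ≈ 78.1

Set dC/dt = 0 with C > 0: 0.0086R - 0.748 = 0, so R* = 0.748/0.0086 = 87.
Set dR/dt = 0 with R > 0: 0.953 - 0.0122C = 0, so C* = 0.953/0.0122 = 78.1.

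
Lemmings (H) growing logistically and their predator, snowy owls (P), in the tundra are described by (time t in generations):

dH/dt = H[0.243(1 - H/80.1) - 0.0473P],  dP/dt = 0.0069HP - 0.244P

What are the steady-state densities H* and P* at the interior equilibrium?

From dP/dt = 0 with P > 0: 0.0069H* = 0.244, so H* = 35.4.
Substitute into dH/dt = 0: 0.243(1 - 35.4/80.1) = 0.0473P*.
The bracket is 0.559, giving P* = 0.136/0.0473 = 2.87.

H* ≈ 35.4, P* ≈ 2.87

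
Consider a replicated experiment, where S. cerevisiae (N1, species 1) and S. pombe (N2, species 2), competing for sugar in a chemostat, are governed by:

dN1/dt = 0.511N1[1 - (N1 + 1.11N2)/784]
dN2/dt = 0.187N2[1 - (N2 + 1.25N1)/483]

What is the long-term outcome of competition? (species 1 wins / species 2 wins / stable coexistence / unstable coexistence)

Compare the nullcline intercepts: K1/α12 = 784/1.11 = 706 > K2 = 483; K2/α21 = 483/1.25 = 386 < K1 = 784.
Since the inequalities point opposite ways, species 1 can invade but species 2 cannot.

species 1 excludes species 2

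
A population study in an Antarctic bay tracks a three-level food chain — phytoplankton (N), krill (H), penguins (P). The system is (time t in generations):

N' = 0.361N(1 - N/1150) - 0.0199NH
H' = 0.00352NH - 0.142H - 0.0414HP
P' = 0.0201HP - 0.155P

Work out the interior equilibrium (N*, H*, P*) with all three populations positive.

From dP/dt = 0: 0.0201H* = 0.155, so H* = 7.71.
From dN/dt = 0: 0.361(1 - N*/1150) = 0.0199·7.71, giving N* = 1150·(1 - 0.425) = 661.
From dH/dt = 0: 0.00352·661 - 0.142 = 0.0414P*, so P* = 2.19/0.0414 = 52.8.

N* ≈ 661, H* ≈ 7.71, P* ≈ 52.8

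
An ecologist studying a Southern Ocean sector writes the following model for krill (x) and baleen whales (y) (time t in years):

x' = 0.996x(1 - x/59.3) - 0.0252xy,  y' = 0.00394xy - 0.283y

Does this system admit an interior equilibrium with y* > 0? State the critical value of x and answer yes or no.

The predator equation gives dy/dt > 0 only when x > 0.283/0.00394 = 71.8.
Without the predator, x → K = 59.3. Since 59.3 < 71.8, the predator cannot invade.

Threshold x = 71.8; K < 71.8, so no, the predator goes extinct.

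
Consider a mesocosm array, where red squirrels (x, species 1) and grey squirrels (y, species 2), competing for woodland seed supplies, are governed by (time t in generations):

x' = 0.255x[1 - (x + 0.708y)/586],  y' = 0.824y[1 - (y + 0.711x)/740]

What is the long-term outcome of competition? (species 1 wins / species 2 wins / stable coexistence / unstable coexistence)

Compare the nullcline intercepts: K1/α12 = 586/0.708 = 828 > K2 = 740; K2/α21 = 740/0.711 = 1040 > K1 = 586.
Since both inequalities hold, each species can invade when rare, so the interior equilibrium is stable.

stable coexistence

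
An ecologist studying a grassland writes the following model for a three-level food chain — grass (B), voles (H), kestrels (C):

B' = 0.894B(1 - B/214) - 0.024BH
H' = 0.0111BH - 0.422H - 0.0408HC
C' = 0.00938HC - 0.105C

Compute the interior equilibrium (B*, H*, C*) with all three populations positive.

From dC/dt = 0: 0.00938H* = 0.105, so H* = 11.2.
From dB/dt = 0: 0.894(1 - B*/214) = 0.024·11.2, giving B* = 214·(1 - 0.301) = 150.
From dH/dt = 0: 0.0111·150 - 0.422 = 0.0408C*, so C* = 1.24/0.0408 = 30.4.

B* ≈ 150, H* ≈ 11.2, C* ≈ 30.4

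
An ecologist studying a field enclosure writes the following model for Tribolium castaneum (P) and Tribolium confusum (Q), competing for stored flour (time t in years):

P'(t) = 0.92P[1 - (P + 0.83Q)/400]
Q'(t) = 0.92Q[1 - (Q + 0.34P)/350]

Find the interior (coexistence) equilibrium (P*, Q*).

P* ≈ 153, Q* ≈ 298

Setting both brackets to zero gives the nullclines P + 0.83Q = 400 and 0.34P + Q = 350.
Substituting Q = 350 - 0.34P into the first: P(1 - 0.83·0.34) = 400 - 0.83·350.
So P* = 110/0.718 = 153, and then Q* = 350 - 0.34·153 = 298.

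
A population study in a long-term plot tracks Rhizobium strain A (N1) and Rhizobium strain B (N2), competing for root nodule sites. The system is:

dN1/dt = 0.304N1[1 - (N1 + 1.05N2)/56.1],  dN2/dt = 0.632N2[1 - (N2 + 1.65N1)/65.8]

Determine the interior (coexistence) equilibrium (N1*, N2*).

N1* ≈ 17.7, N2* ≈ 36.5

Setting both brackets to zero gives the nullclines N1 + 1.05N2 = 56.1 and 1.65N1 + N2 = 65.8.
Substituting N2 = 65.8 - 1.65N1 into the first: N1(1 - 1.05·1.65) = 56.1 - 1.05·65.8.
So N1* = -13/-0.732 = 17.7, and then N2* = 65.8 - 1.65·17.7 = 36.5.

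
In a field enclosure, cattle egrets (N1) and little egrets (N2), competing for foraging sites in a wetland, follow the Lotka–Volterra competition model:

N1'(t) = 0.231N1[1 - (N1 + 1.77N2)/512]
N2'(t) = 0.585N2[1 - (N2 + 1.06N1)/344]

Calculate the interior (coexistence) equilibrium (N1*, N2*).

Setting both brackets to zero gives the nullclines N1 + 1.77N2 = 512 and 1.06N1 + N2 = 344.
Substituting N2 = 344 - 1.06N1 into the first: N1(1 - 1.77·1.06) = 512 - 1.77·344.
So N1* = -96.9/-0.876 = 111, and then N2* = 344 - 1.06·111 = 227.

N1* ≈ 111, N2* ≈ 227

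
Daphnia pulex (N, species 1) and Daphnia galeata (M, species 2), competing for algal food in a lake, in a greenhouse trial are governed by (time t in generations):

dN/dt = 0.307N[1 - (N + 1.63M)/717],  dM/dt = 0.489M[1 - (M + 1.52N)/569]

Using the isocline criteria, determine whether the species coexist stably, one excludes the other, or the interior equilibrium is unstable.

unstable coexistence (outcome depends on initial conditions)

Compare the nullcline intercepts: K1/α12 = 717/1.63 = 440 < K2 = 569; K2/α21 = 569/1.52 = 374 < K1 = 717.
Since both are reversed, neither can invade when rare; the interior point is a saddle.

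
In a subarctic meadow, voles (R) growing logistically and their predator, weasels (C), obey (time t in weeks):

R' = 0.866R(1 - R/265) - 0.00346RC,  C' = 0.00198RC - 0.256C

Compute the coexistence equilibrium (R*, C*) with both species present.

R* ≈ 129, C* ≈ 128

From dC/dt = 0 with C > 0: 0.00198R* = 0.256, so R* = 129.
Substitute into dR/dt = 0: 0.866(1 - 129/265) = 0.00346C*.
The bracket is 0.512, giving C* = 0.443/0.00346 = 128.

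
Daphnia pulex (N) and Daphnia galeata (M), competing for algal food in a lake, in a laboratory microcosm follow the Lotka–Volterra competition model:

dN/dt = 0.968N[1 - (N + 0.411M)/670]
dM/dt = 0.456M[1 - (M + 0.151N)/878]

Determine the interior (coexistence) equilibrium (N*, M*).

N* ≈ 330, M* ≈ 828

Setting both brackets to zero gives the nullclines N + 0.411M = 670 and 0.151N + M = 878.
Substituting M = 878 - 0.151N into the first: N(1 - 0.411·0.151) = 670 - 0.411·878.
So N* = 309/0.938 = 330, and then M* = 878 - 0.151·330 = 828.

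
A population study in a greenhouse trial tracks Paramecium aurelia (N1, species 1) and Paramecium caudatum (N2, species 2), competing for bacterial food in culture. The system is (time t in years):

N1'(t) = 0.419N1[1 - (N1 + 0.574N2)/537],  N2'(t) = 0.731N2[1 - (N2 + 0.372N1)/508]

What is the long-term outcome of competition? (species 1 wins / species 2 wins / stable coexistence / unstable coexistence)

Compare the nullcline intercepts: K1/α12 = 537/0.574 = 936 > K2 = 508; K2/α21 = 508/0.372 = 1370 > K1 = 537.
Since both inequalities hold, each species can invade when rare, so the interior equilibrium is stable.

stable coexistence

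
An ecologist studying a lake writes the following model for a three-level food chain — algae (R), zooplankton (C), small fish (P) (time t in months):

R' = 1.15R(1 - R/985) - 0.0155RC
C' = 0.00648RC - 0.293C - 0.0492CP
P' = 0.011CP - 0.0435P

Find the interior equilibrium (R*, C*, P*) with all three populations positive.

From dP/dt = 0: 0.011C* = 0.0435, so C* = 3.95.
From dR/dt = 0: 1.15(1 - R*/985) = 0.0155·3.95, giving R* = 985·(1 - 0.0533) = 932.
From dC/dt = 0: 0.00648·932 - 0.293 = 0.0492P*, so P* = 5.75/0.0492 = 117.

R* ≈ 932, C* ≈ 3.95, P* ≈ 117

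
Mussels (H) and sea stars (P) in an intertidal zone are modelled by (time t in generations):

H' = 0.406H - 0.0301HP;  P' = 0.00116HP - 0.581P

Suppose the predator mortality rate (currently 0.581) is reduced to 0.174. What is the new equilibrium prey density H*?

H* ≈ 150

At the interior fixed point, setting dP/dt = 0 with P > 0 fixes H* = (predator death rate)/(HP coefficient) — independent of the other coefficients.
With the change, H* = 0.174/0.00116 = 150; it falls from 501.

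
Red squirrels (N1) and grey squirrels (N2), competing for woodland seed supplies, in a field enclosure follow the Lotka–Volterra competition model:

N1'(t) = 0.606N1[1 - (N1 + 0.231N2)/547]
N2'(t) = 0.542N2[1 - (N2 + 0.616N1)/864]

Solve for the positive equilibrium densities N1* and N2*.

Setting both brackets to zero gives the nullclines N1 + 0.231N2 = 547 and 0.616N1 + N2 = 864.
Substituting N2 = 864 - 0.616N1 into the first: N1(1 - 0.231·0.616) = 547 - 0.231·864.
So N1* = 347/0.858 = 405, and then N2* = 864 - 0.616·405 = 614.

N1* ≈ 405, N2* ≈ 614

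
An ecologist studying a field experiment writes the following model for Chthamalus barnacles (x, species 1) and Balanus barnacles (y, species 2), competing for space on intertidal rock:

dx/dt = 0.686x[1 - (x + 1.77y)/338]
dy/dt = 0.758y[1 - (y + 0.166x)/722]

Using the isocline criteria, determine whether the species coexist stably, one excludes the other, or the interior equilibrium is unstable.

Compare the nullcline intercepts: K1/α12 = 338/1.77 = 191 < K2 = 722; K2/α21 = 722/0.166 = 4350 > K1 = 338.
Since the inequalities point opposite ways, species 2 can invade but species 1 cannot.

species 2 excludes species 1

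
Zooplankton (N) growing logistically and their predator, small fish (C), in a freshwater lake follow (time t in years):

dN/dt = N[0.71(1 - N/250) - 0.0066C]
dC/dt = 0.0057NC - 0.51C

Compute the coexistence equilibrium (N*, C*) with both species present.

From dC/dt = 0 with C > 0: 0.0057N* = 0.51, so N* = 89.5.
Substitute into dN/dt = 0: 0.71(1 - 89.5/250) = 0.0066C*.
The bracket is 0.642, giving C* = 0.456/0.0066 = 69.1.

N* ≈ 89.5, C* ≈ 69.1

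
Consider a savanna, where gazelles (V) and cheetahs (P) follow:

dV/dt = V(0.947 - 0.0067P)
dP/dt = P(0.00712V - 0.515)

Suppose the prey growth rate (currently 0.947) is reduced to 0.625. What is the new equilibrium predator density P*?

At the interior fixed point, setting dV/dt = 0 with V > 0 fixes P* = (prey growth rate)/(VP coefficient) — independent of the other coefficients.
With the change, P* = 0.625/0.0067 = 93.3; it falls from 141.

P* ≈ 93.3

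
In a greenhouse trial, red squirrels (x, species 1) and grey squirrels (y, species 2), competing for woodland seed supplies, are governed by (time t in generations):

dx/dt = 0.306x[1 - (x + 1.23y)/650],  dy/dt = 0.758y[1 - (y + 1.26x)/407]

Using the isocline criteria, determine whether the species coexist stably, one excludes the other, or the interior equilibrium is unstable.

Compare the nullcline intercepts: K1/α12 = 650/1.23 = 528 > K2 = 407; K2/α21 = 407/1.26 = 323 < K1 = 650.
Since the inequalities point opposite ways, species 1 can invade but species 2 cannot.

species 1 excludes species 2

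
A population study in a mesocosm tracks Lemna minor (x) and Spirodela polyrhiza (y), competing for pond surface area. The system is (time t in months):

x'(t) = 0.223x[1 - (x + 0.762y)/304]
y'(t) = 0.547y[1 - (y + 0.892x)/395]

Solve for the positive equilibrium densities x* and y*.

Setting both brackets to zero gives the nullclines x + 0.762y = 304 and 0.892x + y = 395.
Substituting y = 395 - 0.892x into the first: x(1 - 0.762·0.892) = 304 - 0.762·395.
So x* = 3.01/0.32 = 9.4, and then y* = 395 - 0.892·9.4 = 387.

x* ≈ 9.4, y* ≈ 387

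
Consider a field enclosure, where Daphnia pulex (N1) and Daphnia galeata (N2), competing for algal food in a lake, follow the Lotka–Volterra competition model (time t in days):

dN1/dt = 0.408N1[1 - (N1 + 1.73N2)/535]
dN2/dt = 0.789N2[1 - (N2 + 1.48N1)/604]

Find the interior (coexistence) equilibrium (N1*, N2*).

N1* ≈ 327, N2* ≈ 120

Setting both brackets to zero gives the nullclines N1 + 1.73N2 = 535 and 1.48N1 + N2 = 604.
Substituting N2 = 604 - 1.48N1 into the first: N1(1 - 1.73·1.48) = 535 - 1.73·604.
So N1* = -510/-1.56 = 327, and then N2* = 604 - 1.48·327 = 120.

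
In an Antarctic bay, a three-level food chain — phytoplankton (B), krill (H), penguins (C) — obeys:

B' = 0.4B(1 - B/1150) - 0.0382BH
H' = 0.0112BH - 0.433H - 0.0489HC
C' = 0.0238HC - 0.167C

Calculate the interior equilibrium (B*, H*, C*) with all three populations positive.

B* ≈ 379, H* ≈ 7.02, C* ≈ 78

From dC/dt = 0: 0.0238H* = 0.167, so H* = 7.02.
From dB/dt = 0: 0.4(1 - B*/1150) = 0.0382·7.02, giving B* = 1150·(1 - 0.67) = 379.
From dH/dt = 0: 0.0112·379 - 0.433 = 0.0489C*, so C* = 3.82/0.0489 = 78.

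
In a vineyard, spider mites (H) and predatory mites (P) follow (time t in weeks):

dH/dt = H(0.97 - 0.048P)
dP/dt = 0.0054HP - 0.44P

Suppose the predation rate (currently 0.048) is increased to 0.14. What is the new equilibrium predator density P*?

P* ≈ 6.93

At the interior fixed point, setting dH/dt = 0 with H > 0 fixes P* = (prey growth rate)/(HP coefficient) — independent of the other coefficients.
With the change, P* = 0.97/0.14 = 6.93; it falls from 20.2.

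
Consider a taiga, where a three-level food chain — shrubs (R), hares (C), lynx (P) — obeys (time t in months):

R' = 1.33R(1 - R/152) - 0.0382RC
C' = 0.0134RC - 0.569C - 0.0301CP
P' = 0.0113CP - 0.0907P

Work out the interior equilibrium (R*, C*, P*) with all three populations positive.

R* ≈ 117, C* ≈ 8.03, P* ≈ 33.2

From dP/dt = 0: 0.0113C* = 0.0907, so C* = 8.03.
From dR/dt = 0: 1.33(1 - R*/152) = 0.0382·8.03, giving R* = 152·(1 - 0.231) = 117.
From dC/dt = 0: 0.0134·117 - 0.569 = 0.0301P*, so P* = 0.998/0.0301 = 33.2.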